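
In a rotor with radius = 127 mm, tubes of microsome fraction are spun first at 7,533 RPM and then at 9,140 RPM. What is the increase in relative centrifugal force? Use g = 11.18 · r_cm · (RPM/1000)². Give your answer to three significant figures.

3800 × g

r = 127 mm = 12.7 cm
RCF₁ = 11.18 × 12.7 × (7.533)² = 11.18 × 12.7 × 56.746089 ≈ 8,057.2 × g
RCF₂ = 11.18 × 12.7 × (9.14)² = 11.18 × 12.7 × 83.5396 ≈ 11,861.5 × g
Increase = 11,861.5 − 8,057.2 = 3,804.3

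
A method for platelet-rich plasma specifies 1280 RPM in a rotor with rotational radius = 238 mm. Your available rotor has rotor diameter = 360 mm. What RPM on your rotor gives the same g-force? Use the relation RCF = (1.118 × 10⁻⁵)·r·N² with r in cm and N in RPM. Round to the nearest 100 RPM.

≈ 1500 RPM

Original rotor: r = 238 mm = 23.8 cm
RCF_original = 1.118 × 10⁻⁵ × 23.8 × (1280)² = 1.118 × 10⁻⁵ × 23.8 × 1,638,400 ≈ 436 × g
Your rotor: r = 360 mm / 2 = 180 mm = 18 cm
436 = 1.118 × 10⁻⁵ × 18 × N²
N² = 436 / (20.124 × 10⁻⁵) = 2,166,567
N ≈ √2,166,567 ≈ 1,471.9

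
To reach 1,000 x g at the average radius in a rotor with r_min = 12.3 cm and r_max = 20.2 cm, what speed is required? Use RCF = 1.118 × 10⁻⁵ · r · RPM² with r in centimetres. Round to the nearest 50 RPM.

N ≈ 2350 RPM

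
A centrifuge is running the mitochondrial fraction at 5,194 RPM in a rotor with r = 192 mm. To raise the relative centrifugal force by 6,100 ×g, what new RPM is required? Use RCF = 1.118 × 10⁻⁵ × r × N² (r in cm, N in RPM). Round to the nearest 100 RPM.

r = 192 mm = 19.2 cm
Current RCF = 1.118 × 10⁻⁵ × 19.2 × (5194)² = 1.118 × 10⁻⁵ × 19.2 × 26,977,636 ≈ 5,790.9 × g
Target RCF = 5,790.9 + 6,100 = 11,890.9 × g
N² = 11,890.9 / (21.4656 × 10⁻⁵) = 55,395,144
N ≈ √55,395,144 ≈ 7,442.8

N₂ ≈ 7400 RPM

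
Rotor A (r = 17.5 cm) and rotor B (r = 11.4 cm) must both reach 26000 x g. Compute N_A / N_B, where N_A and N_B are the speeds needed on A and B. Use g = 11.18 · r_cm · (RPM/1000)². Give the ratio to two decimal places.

0.81

At fixed RCF, N ∝ 1/√r, so N_A/N_B = √(r_B/r_A) = √(11.4/17.5) = √0.651429 = 0.8071.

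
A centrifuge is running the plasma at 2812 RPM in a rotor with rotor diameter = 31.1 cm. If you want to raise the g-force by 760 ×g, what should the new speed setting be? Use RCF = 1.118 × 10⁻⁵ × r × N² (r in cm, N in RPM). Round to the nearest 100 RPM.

≈ 3500 RPM

r = 31.1 / 2 = 15.55 cm
Current RCF = 1.118 × 10⁻⁵ × 15.55 × (2812)² = 1.118 × 10⁻⁵ × 15.55 × 7,907,344 ≈ 1,374.7 × g
Target RCF = 1,374.7 + 760 = 2,134.7 × g
N² = 2,134.7 / (17.3849 × 10⁻⁵) = 12,279,047
N ≈ √12,279,047 ≈ 3,504.1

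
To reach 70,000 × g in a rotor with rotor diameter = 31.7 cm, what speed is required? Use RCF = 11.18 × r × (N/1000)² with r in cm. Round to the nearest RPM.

≈ 19875 RPM

r = 31.7 / 2 = 15.85 cm
70,000 = 11.18 × 15.85 × (N/1000)²
(N/1000)² = 70,000 / 177.203 = 395.0272
N = 1000 × √395.0272 ≈ 19,875.3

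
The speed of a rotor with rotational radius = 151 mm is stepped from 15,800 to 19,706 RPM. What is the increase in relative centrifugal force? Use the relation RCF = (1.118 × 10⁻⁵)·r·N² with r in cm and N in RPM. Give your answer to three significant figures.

r = 151 mm = 15.1 cm
RCF₁ = 1.118 × 10⁻⁵ × 15.1 × (15800)² = 1.118 × 10⁻⁵ × 15.1 × 249,640,000 ≈ 42,143.7 × g
RCF₂ = 1.118 × 10⁻⁵ × 15.1 × (19706)² = 1.118 × 10⁻⁵ × 15.1 × 388,326,436 ≈ 65,556.5 × g
Increase = 65,556.5 − 42,143.7 = 23,412.8

23400 ×g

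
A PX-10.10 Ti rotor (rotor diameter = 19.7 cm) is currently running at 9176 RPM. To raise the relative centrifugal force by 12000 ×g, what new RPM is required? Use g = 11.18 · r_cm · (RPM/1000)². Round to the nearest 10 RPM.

r = 19.7 / 2 = 9.85 cm
Current RCF = 11.18 × 9.85 × (9.176)² = 11.18 × 9.85 × 84.198976 ≈ 9,272.2 × g
Target RCF = 9,272.2 + 12,000 = 21,272.2 × g
(N/1000)² = 21,272.2 / 110.123 = 193.1676
N = 1000 × √193.1676 ≈ 13,898.5

13900 RPM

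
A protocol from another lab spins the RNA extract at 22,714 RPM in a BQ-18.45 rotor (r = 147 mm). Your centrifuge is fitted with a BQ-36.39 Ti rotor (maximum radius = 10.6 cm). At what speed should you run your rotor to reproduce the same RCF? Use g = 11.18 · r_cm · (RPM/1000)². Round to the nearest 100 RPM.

26700 RPM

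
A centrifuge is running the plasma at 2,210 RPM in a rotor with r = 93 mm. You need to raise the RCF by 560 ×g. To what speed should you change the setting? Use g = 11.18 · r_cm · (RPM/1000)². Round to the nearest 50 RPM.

≈ 3200 RPM

r = 93 mm = 9.3 cm
Current RCF = 11.18 × 9.3 × (2.21)² = 11.18 × 9.3 × 4.8841 ≈ 507.8 × g
Target RCF = 507.8 + 560 = 1,067.8 × g
(N/1000)² = 1,067.8 / 103.974 = 10.26988
N = 1000 × √10.26988 ≈ 3,204.7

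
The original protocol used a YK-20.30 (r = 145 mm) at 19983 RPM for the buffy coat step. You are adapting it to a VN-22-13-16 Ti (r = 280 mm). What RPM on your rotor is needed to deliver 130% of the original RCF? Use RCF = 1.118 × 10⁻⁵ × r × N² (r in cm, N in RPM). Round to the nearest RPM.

Original rotor: r = 145 mm = 14.5 cm
RCF = 1.118 × 10⁻⁵ × r × N²
RCF_original = 1.118 × 10⁻⁵ × 14.5 × (19983)² = 1.118 × 10⁻⁵ × 14.5 × 399,320,289 ≈ 64,733.8 × g
Target RCF = 1.3 × 64,733.8 ≈ 84,153.9 × g
Your rotor: r = 280 mm = 28.0 cm
84,153.9 = 1.118 × 10⁻⁵ × 28 × N²
N² = 84,153.9 / (31.304 × 10⁻⁵) = 268,827,945
N ≈ √268,827,945 ≈ 16,396.0

≈ 16396 RPM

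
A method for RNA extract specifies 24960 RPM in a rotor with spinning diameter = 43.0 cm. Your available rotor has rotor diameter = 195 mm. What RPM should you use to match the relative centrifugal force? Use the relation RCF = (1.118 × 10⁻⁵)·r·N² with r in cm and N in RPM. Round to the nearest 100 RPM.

37100 RPM

Original rotor: r = 43.0 / 2 = 21.5 cm
RCF = 1.118 × 10⁻⁵ × r × N²
RCF_original = 1.118 × 10⁻⁵ × 21.5 × (24960)² = 1.118 × 10⁻⁵ × 21.5 × 623,001,600 ≈ 149,750.9 × g
Your rotor: r = 195 mm / 2 = 97.5 mm = 9.75 cm
149,750.9 = 1.118 × 10⁻⁵ × 9.75 × N²
N² = 149,750.9 / (10.9005 × 10⁻⁵) = 1,373,798,450
N ≈ √1,373,798,450 ≈ 37,064.8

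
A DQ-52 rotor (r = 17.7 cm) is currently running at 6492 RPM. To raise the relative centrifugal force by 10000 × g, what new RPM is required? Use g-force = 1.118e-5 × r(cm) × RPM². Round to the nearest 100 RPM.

Current RCF = 1.118 × 10⁻⁵ × 17.7 × (6492)² = 1.118 × 10⁻⁵ × 17.7 × 42,146,064 ≈ 8,340.1 × g
Target RCF = 8,340.1 + 10,000 = 18,340.1 × g
N² = 18,340.1 / (19.7886 × 10⁻⁵) = 92,680,129
N ≈ √92,680,129 ≈ 9,627.1

9600 RPM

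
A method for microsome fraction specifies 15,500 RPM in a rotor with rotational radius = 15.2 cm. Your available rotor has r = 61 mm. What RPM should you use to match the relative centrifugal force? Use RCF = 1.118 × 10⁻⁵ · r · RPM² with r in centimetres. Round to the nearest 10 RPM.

≈ 24470 RPM

RCF_original = 1.118 × 10⁻⁵ × 15.2 × (15500)² = 1.118 × 10⁻⁵ × 15.2 × 240,250,000 ≈ 40,827.1 × g
Your rotor: r = 61 mm = 6.1 cm
40,827.1 = 1.118 × 10⁻⁵ × 6.1 × N²
N² = 40,827.1 / (6.8198 × 10⁻⁵) = 598,655,386
N ≈ √598,655,386 ≈ 24,467.4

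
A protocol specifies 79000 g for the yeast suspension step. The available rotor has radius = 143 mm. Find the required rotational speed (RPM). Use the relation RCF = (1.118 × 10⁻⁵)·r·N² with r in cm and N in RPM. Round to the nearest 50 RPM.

r = 143 mm = 14.3 cm
79,000 = 1.118 × 10⁻⁵ × 14.3 × N²
N² = 79,000 / (15.9874 × 10⁻⁵) = 494,139,135
N ≈ √494,139,135 ≈ 22,229.2

≈ 22250 RPM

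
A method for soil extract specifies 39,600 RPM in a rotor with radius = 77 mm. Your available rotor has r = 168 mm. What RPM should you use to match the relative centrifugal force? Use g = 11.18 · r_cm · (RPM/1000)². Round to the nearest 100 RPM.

26800 RPM

Original rotor: r = 77 mm = 7.7 cm
RCF = 11.18 × r × (N/1000)²
RCF_original = 11.18 × 7.7 × (39.6)² = 11.18 × 7.7 × 1,568.16 ≈ 134,996.6 × g
Your rotor: r = 168 mm = 16.8 cm
134,996.6 = 11.18 × 16.8 × (N/1000)²
(N/1000)² = 134,996.6 / 187.824 = 718.7399
N = 1000 × √718.7399 ≈ 26,809.3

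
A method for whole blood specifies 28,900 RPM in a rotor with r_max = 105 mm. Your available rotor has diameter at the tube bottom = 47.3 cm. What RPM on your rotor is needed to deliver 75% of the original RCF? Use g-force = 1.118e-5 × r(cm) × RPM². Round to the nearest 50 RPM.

Original rotor: r = 105 mm = 10.5 cm
RCF_original = 1.118 × 10⁻⁵ × 10.5 × (28900)² = 1.118 × 10⁻⁵ × 10.5 × 835,210,000 ≈ 98,045.3 × g
Target RCF = 0.75 × 98,045.3 ≈ 73,534 × g
Your rotor: r = 47.3 / 2 = 23.65 cm
73,534 = 1.118 × 10⁻⁵ × 23.65 × N²
N² = 73,534 / (26.4407 × 10⁻⁵) = 278,109,127
N ≈ √278,109,127 ≈ 16,676.6

≈ 16700 RPM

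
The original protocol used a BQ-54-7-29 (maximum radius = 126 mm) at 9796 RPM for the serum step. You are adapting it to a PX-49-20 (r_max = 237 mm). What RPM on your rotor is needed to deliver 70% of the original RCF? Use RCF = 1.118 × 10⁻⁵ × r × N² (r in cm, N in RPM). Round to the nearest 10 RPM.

≈ 5980 RPM

Original rotor: r = 126 mm = 12.6 cm
RCF_original = 1.118 × 10⁻⁵ × 12.6 × (9796)² = 1.118 × 10⁻⁵ × 12.6 × 95,961,616 ≈ 13,517.9 × g
Target RCF = 0.7 × 13,517.9 ≈ 9,462.5 × g
Your rotor: r = 237 mm = 23.7 cm
9,462.5 = 1.118 × 10⁻⁵ × 23.7 × N²
N² = 9,462.5 / (26.4966 × 10⁻⁵) = 35,712,129
N ≈ √35,712,129 ≈ 5,976.0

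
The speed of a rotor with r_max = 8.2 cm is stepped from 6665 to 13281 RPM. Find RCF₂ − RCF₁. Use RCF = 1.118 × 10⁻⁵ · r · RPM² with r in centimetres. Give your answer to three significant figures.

12100 × g

RCF₁ = 1.118 × 10⁻⁵ × 8.2 × (6665)² = 1.118 × 10⁻⁵ × 8.2 × 44,422,225 ≈ 4,072.5 × g
RCF₂ = 1.118 × 10⁻⁵ × 8.2 × (13281)² = 1.118 × 10⁻⁵ × 8.2 × 176,384,961 ≈ 16,170.3 × g
Increase = 16,170.3 − 4,072.5 = 12,097.8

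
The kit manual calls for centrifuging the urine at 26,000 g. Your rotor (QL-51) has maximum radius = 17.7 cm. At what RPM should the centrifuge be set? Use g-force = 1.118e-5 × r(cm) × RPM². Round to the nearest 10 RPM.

N ≈ 11460 RPM

26,000 = 1.118 × 10⁻⁵ × 17.7 × N²
N² = 26,000 / (19.7886 × 10⁻⁵) = 131,388,779
N ≈ √131,388,779 ≈ 11,462.5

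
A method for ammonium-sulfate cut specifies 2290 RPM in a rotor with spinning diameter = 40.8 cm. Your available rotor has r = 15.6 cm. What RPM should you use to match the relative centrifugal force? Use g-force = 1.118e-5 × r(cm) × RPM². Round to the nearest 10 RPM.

Original rotor: r = 40.8 / 2 = 20.4 cm
RCF = 1.118 × 10⁻⁵ × r × N²
RCF_original = 1.118 × 10⁻⁵ × 20.4 × (2290)² = 1.118 × 10⁻⁵ × 20.4 × 5,244,100 ≈ 1,196 × g
1,196 = 1.118 × 10⁻⁵ × 15.6 × N²
N² = 1,196 / (17.4408 × 10⁻⁵) = 6,857,484
N ≈ √6,857,484 ≈ 2,618.7

2620 RPM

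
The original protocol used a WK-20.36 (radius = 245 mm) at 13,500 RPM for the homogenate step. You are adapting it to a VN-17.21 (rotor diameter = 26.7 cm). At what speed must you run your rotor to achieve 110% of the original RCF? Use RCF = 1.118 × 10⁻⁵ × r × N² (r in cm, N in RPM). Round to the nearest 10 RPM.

Original rotor: r = 245 mm = 24.5 cm
RCF = 1.118 × 10⁻⁵ × r × N²
RCF_original = 1.118 × 10⁻⁵ × 24.5 × (13500)² = 1.118 × 10⁻⁵ × 24.5 × 182,250,000 ≈ 49,920.1 × g
Target RCF = 1.1 × 49,920.1 ≈ 54,912.1 × g
Your rotor: r = 26.7 / 2 = 13.35 cm
54,912.1 = 1.118 × 10⁻⁵ × 13.35 × N²
N² = 54,912.1 / (14.9253 × 10⁻⁵) = 367,912,873
N ≈ √367,912,873 ≈ 19,181.1

≈ 19180 RPM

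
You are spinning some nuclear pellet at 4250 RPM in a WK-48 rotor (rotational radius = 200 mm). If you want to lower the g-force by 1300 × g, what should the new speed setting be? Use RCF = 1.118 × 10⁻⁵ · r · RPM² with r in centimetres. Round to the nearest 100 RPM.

3500 RPM

r = 200 mm = 20.0 cm
Current RCF = 1.118 × 10⁻⁵ × 20 × (4250)² = 1.118 × 10⁻⁵ × 20 × 18,062,500 ≈ 4,038.8 × g
Target RCF = 4,038.8 − 1,300 = 2,738.8 × g
N² = 2,738.8 / (22.36 × 10⁻⁵) = 12,248,658
N ≈ √12,248,658 ≈ 3,499.8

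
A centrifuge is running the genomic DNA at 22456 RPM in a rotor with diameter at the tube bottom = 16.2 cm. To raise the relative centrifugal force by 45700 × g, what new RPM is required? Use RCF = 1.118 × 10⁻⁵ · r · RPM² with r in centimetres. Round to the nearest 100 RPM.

31800 RPM

r = 16.2 / 2 = 8.1 cm
Current RCF = 1.118 × 10⁻⁵ × 8.1 × (22456)² = 1.118 × 10⁻⁵ × 8.1 × 504,271,936 ≈ 45,665.9 × g
Target RCF = 45,665.9 + 45,700 = 91,365.9 × g
N² = 91,365.9 / (9.0558 × 10⁻⁵) = 1,008,921,354
N ≈ √1,008,921,354 ≈ 31,763.5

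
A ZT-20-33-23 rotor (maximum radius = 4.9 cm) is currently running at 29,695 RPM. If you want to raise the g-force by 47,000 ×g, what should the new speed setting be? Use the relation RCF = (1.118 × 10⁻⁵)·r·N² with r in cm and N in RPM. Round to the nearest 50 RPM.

41700 RPM

Current RCF = 1.118 × 10⁻⁵ × 4.9 × (29695)² = 1.118 × 10⁻⁵ × 4.9 × 881,793,025 ≈ 48,306.4 × g
Target RCF = 48,306.4 + 47,000 = 95,306.4 × g
N² = 95,306.4 / (5.4782 × 10⁻⁵) = 1,739,739,330
N ≈ √1,739,739,330 ≈ 41,710.2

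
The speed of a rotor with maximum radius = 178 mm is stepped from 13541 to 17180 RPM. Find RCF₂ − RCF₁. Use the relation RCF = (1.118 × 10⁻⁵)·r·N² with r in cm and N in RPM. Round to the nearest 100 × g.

22200 g

r = 178 mm = 17.8 cm
RCF₁ = 1.118 × 10⁻⁵ × 17.8 × (13541)² = 1.118 × 10⁻⁵ × 17.8 × 183,358,681 ≈ 36,489.1 × g
RCF₂ = 1.118 × 10⁻⁵ × 17.8 × (17180)² = 1.118 × 10⁻⁵ × 17.8 × 295,152,400 ≈ 58,736.5 × g
Increase = 58,736.5 − 36,489.1 = 22,247.4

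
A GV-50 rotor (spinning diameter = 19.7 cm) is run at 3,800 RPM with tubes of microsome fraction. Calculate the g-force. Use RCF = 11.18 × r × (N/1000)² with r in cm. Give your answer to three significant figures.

1590 x g

r = 19.7 / 2 = 9.85 cm
RCF = 11.18 × 9.85 × (3.8)² = 11.18 × 9.85 × 14.44 ≈ 1,590.2 × g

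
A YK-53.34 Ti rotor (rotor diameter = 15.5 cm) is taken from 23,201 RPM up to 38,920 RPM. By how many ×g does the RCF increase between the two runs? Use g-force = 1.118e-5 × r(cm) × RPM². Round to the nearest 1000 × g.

r = 15.5 / 2 = 7.75 cm
RCF₁ = 1.118 × 10⁻⁵ × 7.75 × (23201)² = 1.118 × 10⁻⁵ × 7.75 × 538,286,401 ≈ 46,639.8 × g
RCF₂ = 1.118 × 10⁻⁵ × 7.75 × (38920)² = 1.118 × 10⁻⁵ × 7.75 × 1,514,766,400 ≈ 131,246.9 × g
Increase = 131,246.9 − 46,639.8 = 84,607.1

≈ 85000 ×g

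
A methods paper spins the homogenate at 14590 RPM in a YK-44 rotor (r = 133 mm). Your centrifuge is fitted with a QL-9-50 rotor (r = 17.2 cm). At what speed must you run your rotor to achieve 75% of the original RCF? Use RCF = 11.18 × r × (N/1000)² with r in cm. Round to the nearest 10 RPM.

Original rotor: r = 133 mm = 13.3 cm
RCF_original = 11.18 × 13.3 × (14.59)² = 11.18 × 13.3 × 212.8681 ≈ 31,652.2 × g
Target RCF = 0.75 × 31,652.2 ≈ 23,739.2 × g
23,739.2 = 11.18 × 17.2 × (N/1000)²
(N/1000)² = 23,739.2 / 192.296 = 123.4513
N = 1000 × √123.4513 ≈ 11,110.9

11110 RPM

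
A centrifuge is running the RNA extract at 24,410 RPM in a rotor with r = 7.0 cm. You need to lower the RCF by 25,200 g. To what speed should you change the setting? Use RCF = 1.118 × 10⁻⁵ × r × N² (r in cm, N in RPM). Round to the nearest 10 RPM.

≈ 16550 RPM

Current RCF = 1.118 × 10⁻⁵ × 7 × (24410)² = 1.118 × 10⁻⁵ × 7 × 595,848,100 ≈ 46,631.1 × g
Target RCF = 46,631.1 − 25,200 = 21,431.1 × g
N² = 21,431.1 / (7.826 × 10⁻⁵) = 273,844,876
N ≈ √273,844,876 ≈ 16,548.3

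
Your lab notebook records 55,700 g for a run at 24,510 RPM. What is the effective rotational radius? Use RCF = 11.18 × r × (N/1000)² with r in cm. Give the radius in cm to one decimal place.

55700 = 11.18 × r × (24.51)²
r = 55700 / (11.18 × 600.7401) = 55700 / 6716.274 ≈ 8.293 cm

r ≈ 8.3 cm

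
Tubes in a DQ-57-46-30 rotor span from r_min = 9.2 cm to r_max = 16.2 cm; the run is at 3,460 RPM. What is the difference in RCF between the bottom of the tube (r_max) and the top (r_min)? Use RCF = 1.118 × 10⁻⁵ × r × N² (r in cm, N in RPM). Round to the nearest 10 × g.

ΔRCF ≈ 940 x g

ΔRCF = 1.118 × 10⁻⁵ × (r_max − r_min) × N² = 1.118 × 10⁻⁵ × 7.0 × 11,971,600 ≈ 936.9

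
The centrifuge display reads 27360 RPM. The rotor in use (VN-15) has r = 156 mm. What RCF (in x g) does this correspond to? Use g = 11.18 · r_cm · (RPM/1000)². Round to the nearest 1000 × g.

RCF ≈ 131000 x g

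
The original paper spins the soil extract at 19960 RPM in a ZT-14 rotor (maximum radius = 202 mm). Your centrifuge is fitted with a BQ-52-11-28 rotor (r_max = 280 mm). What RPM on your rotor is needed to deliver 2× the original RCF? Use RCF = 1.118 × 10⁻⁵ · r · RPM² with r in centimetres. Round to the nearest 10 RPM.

23980 RPM

Original rotor: r = 202 mm = 20.2 cm
RCF_original = 1.118 × 10⁻⁵ × 20.2 × (19960)² = 1.118 × 10⁻⁵ × 20.2 × 398,401,600 ≈ 89,973.4 × g
Target RCF = 2 × 89,973.4 ≈ 179,946.8 × g
Your rotor: r = 280 mm = 28.0 cm
179,946.8 = 1.118 × 10⁻⁵ × 28 × N²
N² = 179,946.8 / (31.304 × 10⁻⁵) = 574,836,443
N ≈ √574,836,443 ≈ 23,975.7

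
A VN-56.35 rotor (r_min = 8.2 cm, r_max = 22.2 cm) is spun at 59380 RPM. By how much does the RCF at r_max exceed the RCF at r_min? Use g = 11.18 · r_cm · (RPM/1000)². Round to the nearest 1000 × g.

≈ 552000 × g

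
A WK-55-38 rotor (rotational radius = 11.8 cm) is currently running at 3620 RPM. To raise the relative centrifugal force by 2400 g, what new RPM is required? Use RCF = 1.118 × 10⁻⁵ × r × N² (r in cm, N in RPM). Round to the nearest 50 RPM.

N₂ ≈ 5600 RPM

Current RCF = 1.118 × 10⁻⁵ × 11.8 × (3620)² = 1.118 × 10⁻⁵ × 11.8 × 13,104,400 ≈ 1,728.8 × g
Target RCF = 1,728.8 + 2,400 = 4,128.8 × g
N² = 4,128.8 / (13.1924 × 10⁻⁵) = 31,296,807
N ≈ √31,296,807 ≈ 5,594.4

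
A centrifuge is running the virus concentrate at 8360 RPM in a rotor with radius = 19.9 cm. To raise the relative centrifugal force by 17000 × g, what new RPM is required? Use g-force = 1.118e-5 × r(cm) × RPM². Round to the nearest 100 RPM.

Current RCF = 1.118 × 10⁻⁵ × 19.9 × (8360)² = 1.118 × 10⁻⁵ × 19.9 × 69,889,600 ≈ 15,549.2 × g
Target RCF = 15,549.2 + 17,000 = 32,549.2 × g
N² = 32,549.2 / (22.2482 × 10⁻⁵) = 146,300,375
N ≈ √146,300,375 ≈ 12,095.5

≈ 12100 RPM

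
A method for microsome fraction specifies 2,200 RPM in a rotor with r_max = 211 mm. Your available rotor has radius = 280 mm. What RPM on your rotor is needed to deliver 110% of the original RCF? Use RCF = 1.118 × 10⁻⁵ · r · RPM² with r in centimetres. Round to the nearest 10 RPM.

Original rotor: r = 211 mm = 21.1 cm
RCF_original = 1.118 × 10⁻⁵ × 21.1 × (2200)² = 1.118 × 10⁻⁵ × 21.1 × 4,840,000 ≈ 1,141.7 × g
Target RCF = 1.1 × 1,141.7 ≈ 1,255.9 × g
Your rotor: r = 280 mm = 28.0 cm
1,255.9 = 1.118 × 10⁻⁵ × 28 × N²
N² = 1,255.9 / (31.304 × 10⁻⁵) = 4,011,947
N ≈ √4,011,947 ≈ 2,003.0

≈ 2000 RPM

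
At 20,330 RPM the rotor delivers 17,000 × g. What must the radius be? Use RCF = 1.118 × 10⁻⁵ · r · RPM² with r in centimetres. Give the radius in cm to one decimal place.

17000 = 1.118 × 10⁻⁵ × r × (20330)²
r = 17000 / (1.118 × 10⁻⁵ × 413,308,900) = 17000 / 4620.794 ≈ 3.679 cm

3.7 cm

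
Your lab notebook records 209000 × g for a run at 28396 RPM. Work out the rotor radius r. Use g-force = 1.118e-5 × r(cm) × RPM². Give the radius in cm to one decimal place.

209000 = 1.118 × 10⁻⁵ × r × (28396)²
r = 209000 / (1.118 × 10⁻⁵ × 806,332,816) = 209000 / 9014.801 ≈ 23.184 cm

r ≈ 23.2 cm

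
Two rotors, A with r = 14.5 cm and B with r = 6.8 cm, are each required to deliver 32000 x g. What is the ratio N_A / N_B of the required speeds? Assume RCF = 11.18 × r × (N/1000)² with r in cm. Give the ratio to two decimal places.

At fixed RCF, N ∝ 1/√r, so N_A/N_B = √(r_B/r_A) = √(6.8/14.5) = √0.468966 = 0.6848.

0.68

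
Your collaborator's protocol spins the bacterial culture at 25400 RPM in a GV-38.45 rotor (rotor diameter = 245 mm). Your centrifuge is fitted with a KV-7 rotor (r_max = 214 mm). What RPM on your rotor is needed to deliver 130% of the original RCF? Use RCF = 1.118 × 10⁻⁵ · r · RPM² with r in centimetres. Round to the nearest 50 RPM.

≈ 21900 RPM

Original rotor: r = 245 mm / 2 = 122.5 mm = 12.25 cm
RCF_original = 1.118 × 10⁻⁵ × 12.25 × (25400)² = 1.118 × 10⁻⁵ × 12.25 × 645,160,000 ≈ 88,357.9 × g
Target RCF = 1.3 × 88,357.9 ≈ 114,865.3 × g
Your rotor: r = 214 mm = 21.4 cm
114,865.3 = 1.118 × 10⁻⁵ × 21.4 × N²
N² = 114,865.3 / (23.9252 × 10⁻⁵) = 480,101,734
N ≈ √480,101,734 ≈ 21,911.2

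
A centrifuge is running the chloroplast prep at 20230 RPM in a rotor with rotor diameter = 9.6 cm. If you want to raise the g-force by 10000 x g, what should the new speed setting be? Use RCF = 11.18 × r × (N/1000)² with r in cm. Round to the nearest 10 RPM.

r = 9.6 / 2 = 4.8 cm
Current RCF = 11.18 × 4.8 × (20.23)² = 11.18 × 4.8 × 409.2529 ≈ 21,962.1 × g
Target RCF = 21,962.1 + 10,000 = 31,962.1 × g
(N/1000)² = 31,962.1 / 53.664 = 595.5967
N = 1000 × √595.5967 ≈ 24,404.8

N₂ ≈ 24400 RPM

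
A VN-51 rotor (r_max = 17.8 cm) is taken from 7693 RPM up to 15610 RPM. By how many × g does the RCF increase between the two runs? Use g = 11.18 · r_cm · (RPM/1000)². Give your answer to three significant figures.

≈ 36700 × g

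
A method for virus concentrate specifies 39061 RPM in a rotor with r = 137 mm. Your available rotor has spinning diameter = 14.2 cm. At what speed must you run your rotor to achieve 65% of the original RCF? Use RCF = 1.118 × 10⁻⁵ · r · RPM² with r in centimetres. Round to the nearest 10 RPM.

Original rotor: r = 137 mm = 13.7 cm
RCF_original = 1.118 × 10⁻⁵ × 13.7 × (39061)² = 1.118 × 10⁻⁵ × 13.7 × 1,525,761,721 ≈ 233,694.8 × g
Target RCF = 0.65 × 233,694.8 ≈ 151,901.6 × g
Your rotor: r = 14.2 / 2 = 7.1 cm
151,901.6 = 1.118 × 10⁻⁵ × 7.1 × N²
N² = 151,901.6 / (7.9378 × 10⁻⁵) = 1,913,648,618
N ≈ √1,913,648,618 ≈ 43,745.3

43750 RPM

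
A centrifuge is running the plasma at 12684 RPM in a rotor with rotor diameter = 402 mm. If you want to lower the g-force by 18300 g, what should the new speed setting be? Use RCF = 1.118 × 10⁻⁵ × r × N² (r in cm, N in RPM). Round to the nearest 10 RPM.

8910 RPM

r = 402 mm / 2 = 201 mm = 20.1 cm
Current RCF = 1.118 × 10⁻⁵ × 20.1 × (12684)² = 1.118 × 10⁻⁵ × 20.1 × 160,883,856 ≈ 36,153.5 × g
Target RCF = 36,153.5 − 18,300 = 17,853.5 × g
N² = 17,853.5 / (22.4718 × 10⁻⁵) = 79,448,464
N ≈ √79,448,464 ≈ 8,913.4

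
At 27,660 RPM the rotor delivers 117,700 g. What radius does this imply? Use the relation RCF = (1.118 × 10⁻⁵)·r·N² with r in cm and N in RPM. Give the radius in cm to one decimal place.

≈ 13.8 cm

117700 = 1.118 × 10⁻⁵ × r × (27660)²
r = 117700 / (1.118 × 10⁻⁵ × 765,075,600) = 117700 / 8553.545 ≈ 13.760 cm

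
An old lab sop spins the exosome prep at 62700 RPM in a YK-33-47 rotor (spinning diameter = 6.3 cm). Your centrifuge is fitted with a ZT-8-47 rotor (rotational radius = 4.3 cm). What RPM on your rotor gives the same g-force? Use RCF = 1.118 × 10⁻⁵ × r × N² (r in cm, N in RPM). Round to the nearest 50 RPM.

53650 RPM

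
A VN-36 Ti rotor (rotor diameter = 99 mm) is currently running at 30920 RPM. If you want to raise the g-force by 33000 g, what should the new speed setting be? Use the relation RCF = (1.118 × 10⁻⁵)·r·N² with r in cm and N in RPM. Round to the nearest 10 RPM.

r = 99 mm / 2 = 49.5 mm = 4.95 cm
Current RCF = 1.118 × 10⁻⁵ × 4.95 × (30920)² = 1.118 × 10⁻⁵ × 4.95 × 956,046,400 ≈ 52,908.6 × g
Target RCF = 52,908.6 + 33,000 = 85,908.6 × g
N² = 85,908.6 / (5.5341 × 10⁻⁵) = 1,552,349,976
N ≈ √1,552,349,976 ≈ 39,399.9

39400 RPM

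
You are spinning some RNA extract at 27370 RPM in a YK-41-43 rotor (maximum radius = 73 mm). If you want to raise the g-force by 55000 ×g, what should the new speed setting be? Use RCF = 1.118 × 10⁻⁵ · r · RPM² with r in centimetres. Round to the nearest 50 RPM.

37700 RPM

r = 73 mm = 7.3 cm
Current RCF = 1.118 × 10⁻⁵ × 7.3 × (27370)² = 1.118 × 10⁻⁵ × 7.3 × 749,116,900 ≈ 61,138.4 × g
Target RCF = 61,138.4 + 55,000 = 116,138.4 × g
N² = 116,138.4 / (8.1614 × 10⁻⁵) = 1,423,020,560
N ≈ √1,423,020,560 ≈ 37,722.9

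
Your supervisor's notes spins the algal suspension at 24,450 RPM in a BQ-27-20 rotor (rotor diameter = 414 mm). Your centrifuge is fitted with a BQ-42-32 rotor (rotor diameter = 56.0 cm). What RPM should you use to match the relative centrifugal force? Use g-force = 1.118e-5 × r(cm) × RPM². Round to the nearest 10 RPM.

Original rotor: r = 414 mm / 2 = 207 mm = 20.7 cm
RCF = 1.118 × 10⁻⁵ × r × N²
RCF_original = 1.118 × 10⁻⁵ × 20.7 × (24450)² = 1.118 × 10⁻⁵ × 20.7 × 597,802,500 ≈ 138,347 × g
Your rotor: r = 56.0 / 2 = 28 cm
138,347 = 1.118 × 10⁻⁵ × 28 × N²
N² = 138,347 / (31.304 × 10⁻⁵) = 441,946,716
N ≈ √441,946,716 ≈ 21,022.5

21020 RPM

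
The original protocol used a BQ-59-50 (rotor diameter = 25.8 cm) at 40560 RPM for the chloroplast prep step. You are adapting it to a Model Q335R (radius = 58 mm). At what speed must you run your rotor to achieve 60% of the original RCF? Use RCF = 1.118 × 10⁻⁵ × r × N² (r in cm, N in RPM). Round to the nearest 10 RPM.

46850 RPM

Original rotor: r = 25.8 / 2 = 12.9 cm
RCF = 1.118 × 10⁻⁵ × r × N²
RCF_original = 1.118 × 10⁻⁵ × 12.9 × (40560)² = 1.118 × 10⁻⁵ × 12.9 × 1,645,113,600 ≈ 237,261.6 × g
Target RCF = 0.6 × 237,261.6 ≈ 142,357 × g
Your rotor: r = 58 mm = 5.8 cm
142,357 = 1.118 × 10⁻⁵ × 5.8 × N²
N² = 142,357 / (6.4844 × 10⁻⁵) = 2,195,376,596
N ≈ √2,195,376,596 ≈ 46,854.8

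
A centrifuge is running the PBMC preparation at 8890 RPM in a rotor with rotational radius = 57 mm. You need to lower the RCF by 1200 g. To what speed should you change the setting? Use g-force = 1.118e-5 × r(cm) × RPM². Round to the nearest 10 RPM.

r = 57 mm = 5.7 cm
Current RCF = 1.118 × 10⁻⁵ × 5.7 × (8890)² = 1.118 × 10⁻⁵ × 5.7 × 79,032,100 ≈ 5,036.4 × g
Target RCF = 5,036.4 − 1,200 = 3,836.4 × g
N² = 3,836.4 / (6.3726 × 10⁻⁵) = 60,201,488
N ≈ √60,201,488 ≈ 7,759.0

≈ 7760 RPM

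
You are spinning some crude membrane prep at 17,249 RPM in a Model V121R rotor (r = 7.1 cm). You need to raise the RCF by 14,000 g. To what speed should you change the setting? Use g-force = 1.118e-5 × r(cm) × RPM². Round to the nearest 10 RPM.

Current RCF = 1.118 × 10⁻⁵ × 7.1 × (17249)² = 1.118 × 10⁻⁵ × 7.1 × 297,528,001 ≈ 23,617.2 × g
Target RCF = 23,617.2 + 14,000 = 37,617.2 × g
N² = 37,617.2 / (7.9378 × 10⁻⁵) = 473,899,569
N ≈ √473,899,569 ≈ 21,769.2

N₂ ≈ 21770 RPM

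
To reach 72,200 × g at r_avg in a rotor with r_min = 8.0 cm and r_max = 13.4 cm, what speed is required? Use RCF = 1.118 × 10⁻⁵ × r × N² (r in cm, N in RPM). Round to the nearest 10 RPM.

≈ 24570 RPM

r_avg = (8.0 + 13.4) / 2 = 10.7 cm
72,200 = 1.118 × 10⁻⁵ × 10.7 × N²
N² = 72,200 / (11.9626 × 10⁻⁵) = 603,547,724
N ≈ √603,547,724 ≈ 24,567.2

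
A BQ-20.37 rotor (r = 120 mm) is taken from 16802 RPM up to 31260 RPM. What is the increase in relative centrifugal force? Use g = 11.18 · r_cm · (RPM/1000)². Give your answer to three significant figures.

≈ 93200 ×g

r = 120 mm = 12.0 cm
RCF₁ = 11.18 × 12 × (16.802)² = 11.18 × 12 × 282.307204 ≈ 37,874.3 × g
RCF₂ = 11.18 × 12 × (31.26)² = 11.18 × 12 × 977.1876 ≈ 131,099.5 × g
Increase = 131,099.5 − 37,874.3 = 93,225.2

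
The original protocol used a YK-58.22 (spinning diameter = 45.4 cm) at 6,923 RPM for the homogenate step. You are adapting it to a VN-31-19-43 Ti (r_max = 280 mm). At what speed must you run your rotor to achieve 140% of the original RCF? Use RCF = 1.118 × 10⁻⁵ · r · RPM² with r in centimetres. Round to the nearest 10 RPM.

Original rotor: r = 45.4 / 2 = 22.7 cm
RCF_original = 1.118 × 10⁻⁵ × 22.7 × (6923)² = 1.118 × 10⁻⁵ × 22.7 × 47,927,929 ≈ 12,163.4 × g
Target RCF = 1.4 × 12,163.4 ≈ 17,028.8 × g
Your rotor: r = 280 mm = 28.0 cm
17,028.8 = 1.118 × 10⁻⁵ × 28 × N²
N² = 17,028.8 / (31.304 × 10⁻⁵) = 54,398,160
N ≈ √54,398,160 ≈ 7,375.5

7380 RPM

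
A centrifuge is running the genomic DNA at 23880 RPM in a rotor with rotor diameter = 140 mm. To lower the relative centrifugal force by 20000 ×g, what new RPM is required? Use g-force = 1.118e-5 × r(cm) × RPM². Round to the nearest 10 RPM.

N₂ ≈ 17740 RPM

r = 140 mm / 2 = 70 mm = 7 cm
Current RCF = 1.118 × 10⁻⁵ × 7 × (23880)² = 1.118 × 10⁻⁵ × 7 × 570,254,400 ≈ 44,628.1 × g
Target RCF = 44,628.1 − 20,000 = 24,628.1 × g
N² = 24,628.1 / (7.826 × 10⁻⁵) = 314,695,886
N ≈ √314,695,886 ≈ 17,739.7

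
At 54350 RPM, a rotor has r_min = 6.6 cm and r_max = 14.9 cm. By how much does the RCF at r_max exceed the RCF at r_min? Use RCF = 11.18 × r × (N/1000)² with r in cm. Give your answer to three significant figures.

RCF_max = 11.18 × 14.9 × (54.35)² = 11.18 × 14.9 × 2,953.9225 ≈ 492,070.3 × g
RCF_min = 11.18 × 6.6 × (54.35)² = 11.18 × 6.6 × 2,953.9225 ≈ 217,964 × g
ΔRCF = 492,070.3 − 217,964 = 274,106.3

≈ 274000 × g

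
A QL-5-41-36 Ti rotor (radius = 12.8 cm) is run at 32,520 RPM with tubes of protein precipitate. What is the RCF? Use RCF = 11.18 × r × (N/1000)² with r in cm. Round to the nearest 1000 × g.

RCF = 11.18 × r × (N/1000)²
RCF = 11.18 × 12.8 × (32.52)² = 11.18 × 12.8 × 1,057.5504 ≈ 151,339.7 × g

≈ 151000 x g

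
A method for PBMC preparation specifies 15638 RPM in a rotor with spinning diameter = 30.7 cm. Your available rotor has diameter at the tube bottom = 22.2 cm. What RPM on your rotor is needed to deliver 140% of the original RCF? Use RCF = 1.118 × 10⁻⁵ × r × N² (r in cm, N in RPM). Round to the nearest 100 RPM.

Original rotor: r = 30.7 / 2 = 15.35 cm
RCF_original = 1.118 × 10⁻⁵ × 15.35 × (15638)² = 1.118 × 10⁻⁵ × 15.35 × 244,547,044 ≈ 41,967.5 × g
Target RCF = 1.4 × 41,967.5 ≈ 58,754.5 × g
Your rotor: r = 22.2 / 2 = 11.1 cm
58,754.5 = 1.118 × 10⁻⁵ × 11.1 × N²
N² = 58,754.5 / (12.4098 × 10⁻⁵) = 473,452,433
N ≈ √473,452,433 ≈ 21,759.0

≈ 21800 RPM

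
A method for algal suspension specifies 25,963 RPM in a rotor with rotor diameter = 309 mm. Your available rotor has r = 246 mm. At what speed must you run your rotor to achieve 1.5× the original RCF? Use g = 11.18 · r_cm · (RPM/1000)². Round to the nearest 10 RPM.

25200 RPM

Original rotor: r = 309 mm / 2 = 154.5 mm = 15.45 cm
RCF_original = 11.18 × 15.45 × (25.963)² = 11.18 × 15.45 × 674.077369 ≈ 116,434.1 × g
Target RCF = 1.5 × 116,434.1 ≈ 174,651.2 × g
Your rotor: r = 246 mm = 24.6 cm
174,651.2 = 11.18 × 24.6 × (N/1000)²
(N/1000)² = 174,651.2 / 275.028 = 635.0306
N = 1000 × √635.0306 ≈ 25,199.8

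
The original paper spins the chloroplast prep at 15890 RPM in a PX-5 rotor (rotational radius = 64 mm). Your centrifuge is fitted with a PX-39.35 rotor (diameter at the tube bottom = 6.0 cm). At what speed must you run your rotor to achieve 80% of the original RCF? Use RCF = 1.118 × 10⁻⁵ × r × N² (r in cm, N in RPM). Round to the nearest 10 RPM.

Original rotor: r = 64 mm = 6.4 cm
RCF_original = 1.118 × 10⁻⁵ × 6.4 × (15890)² = 1.118 × 10⁻⁵ × 6.4 × 252,492,100 ≈ 18,066.3 × g
Target RCF = 0.8 × 18,066.3 ≈ 14,453 × g
Your rotor: r = 6.0 / 2 = 3 cm
14,453 = 1.118 × 10⁻⁵ × 3 × N²
N² = 14,453 / (3.354 × 10⁻⁵) = 430,918,306
N ≈ √430,918,306 ≈ 20,758.6

20760 RPM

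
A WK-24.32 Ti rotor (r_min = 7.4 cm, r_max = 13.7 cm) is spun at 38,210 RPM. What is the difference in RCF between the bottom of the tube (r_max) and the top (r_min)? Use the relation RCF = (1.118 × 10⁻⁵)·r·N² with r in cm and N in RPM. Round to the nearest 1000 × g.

103000 x g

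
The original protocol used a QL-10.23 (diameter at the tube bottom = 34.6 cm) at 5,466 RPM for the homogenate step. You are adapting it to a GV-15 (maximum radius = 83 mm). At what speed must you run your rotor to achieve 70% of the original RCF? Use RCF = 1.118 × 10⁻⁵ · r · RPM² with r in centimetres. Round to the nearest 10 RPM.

6600 RPM

Original rotor: r = 34.6 / 2 = 17.3 cm
RCF = 1.118 × 10⁻⁵ × r × N²
RCF_original = 1.118 × 10⁻⁵ × 17.3 × (5466)² = 1.118 × 10⁻⁵ × 17.3 × 29,877,156 ≈ 5,778.7 × g
Target RCF = 0.7 × 5,778.7 ≈ 4,045.1 × g
Your rotor: r = 83 mm = 8.3 cm
4,045.1 = 1.118 × 10⁻⁵ × 8.3 × N²
N² = 4,045.1 / (9.2794 × 10⁻⁵) = 43,592,258
N ≈ √43,592,258 ≈ 6,602.4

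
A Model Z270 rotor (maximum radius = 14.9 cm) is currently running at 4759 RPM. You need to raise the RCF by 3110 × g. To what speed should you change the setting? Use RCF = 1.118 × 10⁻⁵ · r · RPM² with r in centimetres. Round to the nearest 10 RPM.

N₂ ≈ 6430 RPM

Current RCF = 1.118 × 10⁻⁵ × 14.9 × (4759)² = 1.118 × 10⁻⁵ × 14.9 × 22,648,081 ≈ 3,772.8 × g
Target RCF = 3,772.8 + 3,110 = 6,882.8 × g
N² = 6,882.8 / (16.6582 × 10⁻⁵) = 41,317,789
N ≈ √41,317,789 ≈ 6,427.9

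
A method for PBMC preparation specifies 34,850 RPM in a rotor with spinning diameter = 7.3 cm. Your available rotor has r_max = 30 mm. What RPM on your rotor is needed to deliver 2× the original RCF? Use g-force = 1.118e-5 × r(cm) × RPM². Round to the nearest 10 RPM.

54360 RPM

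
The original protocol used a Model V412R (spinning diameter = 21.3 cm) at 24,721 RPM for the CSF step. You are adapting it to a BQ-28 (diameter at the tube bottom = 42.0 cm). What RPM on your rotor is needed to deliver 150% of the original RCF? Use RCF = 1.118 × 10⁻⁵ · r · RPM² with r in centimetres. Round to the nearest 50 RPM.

Original rotor: r = 21.3 / 2 = 10.65 cm
RCF_original = 1.118 × 10⁻⁵ × 10.65 × (24721)² = 1.118 × 10⁻⁵ × 10.65 × 611,127,841 ≈ 72,765.2 × g
Target RCF = 1.5 × 72,765.2 ≈ 109,147.8 × g
Your rotor: r = 42.0 / 2 = 21 cm
109,147.8 = 1.118 × 10⁻⁵ × 21 × N²
N² = 109,147.8 / (23.478 × 10⁻⁵) = 464,893,943
N ≈ √464,893,943 ≈ 21,561.4

21550 RPM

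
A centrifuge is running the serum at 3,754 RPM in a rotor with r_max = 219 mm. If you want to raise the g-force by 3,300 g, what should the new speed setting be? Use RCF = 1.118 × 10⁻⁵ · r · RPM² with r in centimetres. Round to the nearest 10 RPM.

N₂ ≈ 5250 RPM

r = 219 mm = 21.9 cm
Current RCF = 1.118 × 10⁻⁵ × 21.9 × (3754)² = 1.118 × 10⁻⁵ × 21.9 × 14,092,516 ≈ 3,450.4 × g
Target RCF = 3,450.4 + 3,300 = 6,750.4 × g
N² = 6,750.4 / (24.4842 × 10⁻⁵) = 27,570,433
N ≈ √27,570,433 ≈ 5,250.8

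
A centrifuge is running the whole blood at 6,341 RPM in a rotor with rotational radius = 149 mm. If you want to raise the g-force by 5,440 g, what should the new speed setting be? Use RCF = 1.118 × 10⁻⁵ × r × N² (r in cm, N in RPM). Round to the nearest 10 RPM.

8540 RPM

r = 149 mm = 14.9 cm
Current RCF = 1.118 × 10⁻⁵ × 14.9 × (6341)² = 1.118 × 10⁻⁵ × 14.9 × 40,208,281 ≈ 6,698 × g
Target RCF = 6,698 + 5,440 = 12,138 × g
N² = 12,138 / (16.6582 × 10⁻⁵) = 72,865,015
N ≈ √72,865,015 ≈ 8,536.1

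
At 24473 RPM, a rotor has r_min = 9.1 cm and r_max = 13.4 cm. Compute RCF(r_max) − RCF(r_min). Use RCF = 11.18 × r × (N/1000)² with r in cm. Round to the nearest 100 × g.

28800 x g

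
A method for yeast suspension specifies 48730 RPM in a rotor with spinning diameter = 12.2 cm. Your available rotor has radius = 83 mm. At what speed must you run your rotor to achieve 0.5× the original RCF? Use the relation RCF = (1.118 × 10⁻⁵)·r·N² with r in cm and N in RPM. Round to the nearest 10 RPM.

≈ 29540 RPM

Original rotor: r = 12.2 / 2 = 6.1 cm
RCF_original = 1.118 × 10⁻⁵ × 6.1 × (48730)² = 1.118 × 10⁻⁵ × 6.1 × 2,374,612,900 ≈ 161,943.9 × g
Target RCF = 0.5 × 161,943.9 ≈ 80,971.9 × g
Your rotor: r = 83 mm = 8.3 cm
80,971.9 = 1.118 × 10⁻⁵ × 8.3 × N²
N² = 80,971.9 / (9.2794 × 10⁻⁵) = 872,598,444
N ≈ √872,598,444 ≈ 29,539.8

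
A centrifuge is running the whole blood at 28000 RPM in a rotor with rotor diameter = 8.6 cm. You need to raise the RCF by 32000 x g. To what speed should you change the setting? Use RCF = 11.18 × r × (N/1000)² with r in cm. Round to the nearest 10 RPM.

r = 8.6 / 2 = 4.3 cm
Current RCF = 11.18 × 4.3 × (28)² = 11.18 × 4.3 × 784 ≈ 37,690 × g
Target RCF = 37,690 + 32,000 = 69,690 × g
(N/1000)² = 69,690 / 48.074 = 1449.64
N = 1000 × √1449.64 ≈ 38,074.1

38070 RPM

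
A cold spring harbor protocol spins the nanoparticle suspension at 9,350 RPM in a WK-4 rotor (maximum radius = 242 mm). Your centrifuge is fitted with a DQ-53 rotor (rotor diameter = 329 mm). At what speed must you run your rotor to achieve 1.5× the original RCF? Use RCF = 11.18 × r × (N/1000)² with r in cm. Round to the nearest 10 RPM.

Original rotor: r = 242 mm = 24.2 cm
RCF_original = 11.18 × 24.2 × (9.35)² = 11.18 × 24.2 × 87.4225 ≈ 23,652.7 × g
Target RCF = 1.5 × 23,652.7 ≈ 35,479.1 × g
Your rotor: r = 329 mm / 2 = 164.5 mm = 16.45 cm
35,479.1 = 11.18 × 16.45 × (N/1000)²
(N/1000)² = 35,479.1 / 183.911 = 192.9145
N = 1000 × √192.9145 ≈ 13,889.4

13890 RPM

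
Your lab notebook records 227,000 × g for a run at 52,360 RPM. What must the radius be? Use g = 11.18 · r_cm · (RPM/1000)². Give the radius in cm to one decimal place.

RCF = 11.18 × r × (N/1000)²
227000 = 11.18 × r × (52.36)²
r = 227000 / (11.18 × 2741.5696) = 227000 / 30650.75 ≈ 7.406 cm

≈ 7.4 cm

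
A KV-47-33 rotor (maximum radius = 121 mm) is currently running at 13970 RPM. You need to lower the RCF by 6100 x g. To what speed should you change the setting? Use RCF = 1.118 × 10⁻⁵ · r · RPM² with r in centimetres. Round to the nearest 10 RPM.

≈ 12250 RPM

r = 121 mm = 12.1 cm
Current RCF = 1.118 × 10⁻⁵ × 12.1 × (13970)² = 1.118 × 10⁻⁵ × 12.1 × 195,160,900 ≈ 26,401 × g
Target RCF = 26,401 − 6,100 = 20,301 × g
N² = 20,301 / (13.5278 × 10⁻⁵) = 150,068,747
N ≈ √150,068,747 ≈ 12,250.3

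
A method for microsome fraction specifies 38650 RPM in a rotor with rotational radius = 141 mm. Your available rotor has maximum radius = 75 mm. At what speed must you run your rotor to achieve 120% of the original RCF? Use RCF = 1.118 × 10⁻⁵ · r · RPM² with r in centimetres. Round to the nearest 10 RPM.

58050 RPM

Original rotor: r = 141 mm = 14.1 cm
RCF = 1.118 × 10⁻⁵ × r × N²
RCF_original = 1.118 × 10⁻⁵ × 14.1 × (38650)² = 1.118 × 10⁻⁵ × 14.1 × 1,493,822,500 ≈ 235,483.2 × g
Target RCF = 1.2 × 235,483.2 ≈ 282,579.8 × g
Your rotor: r = 75 mm = 7.5 cm
282,579.8 = 1.118 × 10⁻⁵ × 7.5 × N²
N² = 282,579.8 / (8.385 × 10⁻⁵) = 3,370,063,208
N ≈ √3,370,063,208 ≈ 58,052.2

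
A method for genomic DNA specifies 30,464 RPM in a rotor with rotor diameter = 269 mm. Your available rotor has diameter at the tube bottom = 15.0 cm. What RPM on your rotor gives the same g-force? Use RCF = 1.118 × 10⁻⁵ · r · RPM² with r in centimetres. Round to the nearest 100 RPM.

≈ 40800 RPM

Original rotor: r = 269 mm / 2 = 134.5 mm = 13.45 cm
RCF = 1.118 × 10⁻⁵ × r × N²
RCF_original = 1.118 × 10⁻⁵ × 13.45 × (30464)² = 1.118 × 10⁻⁵ × 13.45 × 928,055,296 ≈ 139,552.6 × g
Your rotor: r = 15.0 / 2 = 7.5 cm
139,552.6 = 1.118 × 10⁻⁵ × 7.5 × N²
N² = 139,552.6 / (8.385 × 10⁻⁵) = 1,664,312,463
N ≈ √1,664,312,463 ≈ 40,796.0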